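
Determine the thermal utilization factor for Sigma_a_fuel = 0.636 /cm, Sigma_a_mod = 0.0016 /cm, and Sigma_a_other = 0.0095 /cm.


f = Sigma_a_fuel / (Sigma_a_fuel + Sigma_a_mod + Sigma_a_other)
f = 0.636 / (0.636 + 0.0016 + 0.0095)
f = 0.98285

0.98285


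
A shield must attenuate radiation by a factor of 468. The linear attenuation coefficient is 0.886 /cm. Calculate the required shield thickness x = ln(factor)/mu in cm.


x = ln(factor) / mu
x = ln(468) / 0.886
x = 6.9396 cm

6.9396


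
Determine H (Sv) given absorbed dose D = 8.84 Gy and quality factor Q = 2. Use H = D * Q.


H = D * Q
H = 8.84 * 2
H = 17.680 Sv

17.680


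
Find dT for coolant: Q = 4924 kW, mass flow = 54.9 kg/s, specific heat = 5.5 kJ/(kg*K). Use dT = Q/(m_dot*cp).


dT = Q / (m_dot * cp)
dT = 4924 / (54.9 * 5.5)
dT = 16.307 C

16.307


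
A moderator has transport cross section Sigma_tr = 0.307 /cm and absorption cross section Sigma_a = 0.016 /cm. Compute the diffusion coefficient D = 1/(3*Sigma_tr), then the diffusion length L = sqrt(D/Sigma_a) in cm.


D = 1 / (3 * Sigma_tr) = 1 / (3 * 0.307) = 1.085776 cm
L = sqrt(D / Sigma_a)
L = sqrt(1.085776 / 0.016)
L = 8.2378 cm

8.2378


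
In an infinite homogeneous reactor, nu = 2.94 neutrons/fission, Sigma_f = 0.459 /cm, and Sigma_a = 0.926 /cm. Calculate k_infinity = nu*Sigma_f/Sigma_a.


k_inf = nu * Sigma_f / Sigma_a
k_inf = 2.94 * 0.459 / 0.926
k_inf = 1.4573

1.4573


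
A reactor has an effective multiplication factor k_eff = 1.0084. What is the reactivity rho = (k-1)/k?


rho = (k_eff - 1) / k_eff
rho = (1.0084 - 1) / 1.0084
rho = 0.0083300

0.0083300


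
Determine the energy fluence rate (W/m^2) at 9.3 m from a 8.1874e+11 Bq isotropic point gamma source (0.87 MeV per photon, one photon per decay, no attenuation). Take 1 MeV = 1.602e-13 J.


psi = A * E * 1.602e-13 / (4*pi*r^2)
psi = 8.1874e+11 * 0.87 * 1.602e-13 / (4*pi*9.3^2)
psi = 1.0499e-04 W/m^2

1.0499e-04


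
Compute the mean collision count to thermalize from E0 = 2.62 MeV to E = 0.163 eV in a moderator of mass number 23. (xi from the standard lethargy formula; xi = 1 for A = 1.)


xi = 1 + (A-1)^2/(2A)*ln((A-1)/(A+1)) = 0.08448899 (for A = 23)
n = ln(E0/E) / xi
n = ln(2.62e6 / 0.163) / 0.08448899
n = ln(1.607362e+07) / 0.08448899 = 196.39

196.39


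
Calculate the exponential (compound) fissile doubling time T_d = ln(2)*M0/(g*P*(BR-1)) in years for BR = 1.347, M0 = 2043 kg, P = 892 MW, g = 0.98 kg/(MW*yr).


Breeding gain G = BR - 1 = 1.347 - 1 = 0.347
Fissile production rate = g * P * G = 0.98 * 892 * 0.347 = 303.33352 kg/yr
T_d = ln(2) * M0 / (g * P * G)
T_d = ln(2) * 2043 / 303.33352 = 4.6685 yr

4.6685


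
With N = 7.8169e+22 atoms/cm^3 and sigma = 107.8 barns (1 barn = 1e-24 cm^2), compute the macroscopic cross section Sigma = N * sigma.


Sigma = N * sigma_barns * 1e-24
Sigma = 7.8169e+22 * 107.8 * 1e-24
Sigma = 8.4266 /cm

8.4266


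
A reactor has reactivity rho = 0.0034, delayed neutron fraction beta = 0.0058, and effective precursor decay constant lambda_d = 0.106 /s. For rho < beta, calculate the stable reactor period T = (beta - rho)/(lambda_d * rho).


T = (beta - rho) / (lambda_d * rho)
T = (0.0058 - 0.0034) / (0.106 * 0.0034)
T = 6.6593 s

6.6593


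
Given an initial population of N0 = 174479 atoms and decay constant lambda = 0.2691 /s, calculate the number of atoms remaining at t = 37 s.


N = N0 * exp(-lambda * t)
N = 174479 * exp(-0.2691 * 37)
N = 8.2719

8.2719


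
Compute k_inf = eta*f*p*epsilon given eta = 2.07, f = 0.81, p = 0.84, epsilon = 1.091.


k_inf = eta * f * p * epsilon
k_inf = 2.07 * 0.81 * 0.84 * 1.091
k_inf = 1.5366

1.5366


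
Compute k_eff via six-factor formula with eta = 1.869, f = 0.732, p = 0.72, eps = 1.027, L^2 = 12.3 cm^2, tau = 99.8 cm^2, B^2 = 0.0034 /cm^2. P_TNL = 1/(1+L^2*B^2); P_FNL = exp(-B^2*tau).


k_inf = eta*f*p*eps = 1.869*0.732*0.72*1.027 = 1.011634
P_TNL = 1/(1 + L^2*B^2) = 1/(1 + 12.3*0.0034) = 0.9598587
P_FNL = exp(-B^2*tau) = exp(-0.0034*99.8) = 0.7122545
k_eff = k_inf * P_TNL * P_FNL = 1.011634 * 0.9598587 * 0.7122545
k_eff = 0.69162

0.69162


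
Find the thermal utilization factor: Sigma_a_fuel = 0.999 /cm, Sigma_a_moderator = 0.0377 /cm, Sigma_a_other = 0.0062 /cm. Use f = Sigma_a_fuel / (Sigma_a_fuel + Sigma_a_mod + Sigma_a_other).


f = Sigma_a_fuel / (Sigma_a_fuel + Sigma_a_mod + Sigma_a_other)
f = 0.999 / (0.999 + 0.0377 + 0.0062)
f = 0.95791

0.95791


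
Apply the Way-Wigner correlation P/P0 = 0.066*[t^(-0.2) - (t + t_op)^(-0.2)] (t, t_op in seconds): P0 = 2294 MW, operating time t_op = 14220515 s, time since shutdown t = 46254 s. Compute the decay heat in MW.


P/P0 = 0.066 * [t^(-0.2) - (t + t_op)^(-0.2)]
P/P0 = 0.066 * [46254^(-0.2) - (46254 + 14220515)^(-0.2)]
P/P0 = 0.066 * [0.1166729 - 0.03707959] = 0.005253158
P = 2294 * 0.005253158 = 12.051 MW

12.051


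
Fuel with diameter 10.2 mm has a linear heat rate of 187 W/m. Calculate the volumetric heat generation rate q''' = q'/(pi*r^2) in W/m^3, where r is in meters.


r = D / 2 / 1000 = 10.2 / 2 / 1000 = 0.0051 m
q''' = q' / (pi * r^2)
q''' = 187 / (pi * 0.0051^2)
q''' = 2.2885e+06 W/m^3

2.2885e+06


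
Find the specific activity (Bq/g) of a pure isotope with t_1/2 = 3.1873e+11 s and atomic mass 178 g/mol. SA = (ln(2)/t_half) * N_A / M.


lambda = ln(2) / t_half = ln(2) / 3.1873e+11 = 2.174716e-12 /s
SA = lambda * N_A / M
SA = 2.174716e-12 * 6.022e23 / 178
SA = 7.3574e+09 Bq/g

7.3574e+09


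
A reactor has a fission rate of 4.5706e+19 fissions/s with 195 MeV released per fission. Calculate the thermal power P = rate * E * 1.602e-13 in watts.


P = fission_rate * E_MeV * 1.602e-13
P = 4.5706e+19 * 195 * 1.602e-13
P = 1.4278e+09 W

1.4278e+09


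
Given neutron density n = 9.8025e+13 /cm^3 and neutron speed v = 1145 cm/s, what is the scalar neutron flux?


phi = n * v
phi = 9.8025e+13 * 1145
phi = 1.1224e+17 /cm^2/s

1.1224e+17


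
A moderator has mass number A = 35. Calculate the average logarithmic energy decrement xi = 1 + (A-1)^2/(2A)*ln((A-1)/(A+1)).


xi = 1 + (A-1)^2/(2A) * ln((A-1)/(A+1))
xi = 1 + (35-1)^2/(2*35) * ln((35-1)/(35 +1))
xi = 0.056070

0.056070


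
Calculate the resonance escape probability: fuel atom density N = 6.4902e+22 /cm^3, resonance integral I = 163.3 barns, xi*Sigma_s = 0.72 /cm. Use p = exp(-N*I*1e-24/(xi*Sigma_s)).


p = exp(-N * I * 1e-24 / (xi*Sigma_s))
p = exp(-6.4902e+22 * 163.3 * 1e-24 / 0.72)
p = 4.0469e-07

4.0469e-07


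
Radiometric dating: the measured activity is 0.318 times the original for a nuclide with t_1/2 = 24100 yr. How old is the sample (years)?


lambda = ln(2) / t_half = ln(2) / 24100 = 2.876129e-05 /yr
t = -ln(A/A0) / lambda
t = -ln(0.318) / 2.876129e-05
t = 39835 yr

39835


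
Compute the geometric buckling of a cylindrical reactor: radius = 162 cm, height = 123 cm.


B^2 = (2.405/R)^2 + (pi/H)^2
B^2 = (2.405/162)^2 + (pi/123)^2
B^2 = 8.7276e-04 /cm^2

8.7276e-04


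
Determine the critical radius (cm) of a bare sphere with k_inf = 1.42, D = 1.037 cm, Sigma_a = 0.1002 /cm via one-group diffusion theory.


L^2 = D / Sigma_a = 1.037 / 0.1002 = 10.34930 cm^2
B_m^2 = (k_inf - 1) / L^2 = (1.42 - 1) / 10.34930 = 0.04058245 /cm^2
For a bare sphere: B_g = pi/R, so R_c = pi / sqrt(B_m^2)
R_c = pi / sqrt(0.04058245) = 15.595 cm

15.595


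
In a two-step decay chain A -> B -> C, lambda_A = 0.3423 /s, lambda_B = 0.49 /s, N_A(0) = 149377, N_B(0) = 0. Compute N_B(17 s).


N_B(t) = lambda_A * N_A0 / (lambda_B - lambda_A) * [exp(-lambda_A*t) - exp(-lambda_B*t)]
exp(-0.3423*17) = 0.002970277; exp(-0.49*17) = 2.411720e-04
N_B = 0.3423 * 149377 / (0.49 - 0.3423) * (0.002970277 - 2.411720e-04)
N_B = 944.78

944.78


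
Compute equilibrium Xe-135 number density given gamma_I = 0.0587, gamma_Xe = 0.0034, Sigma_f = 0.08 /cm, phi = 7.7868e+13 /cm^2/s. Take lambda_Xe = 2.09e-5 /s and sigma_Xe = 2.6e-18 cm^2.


Xe_eq = (gamma_I + gamma_Xe) * Sigma_f * phi / (lambda_Xe + sigma_Xe * phi)
Numerator = (0.0587 + 0.0034) * 0.08 * 7.7868e+13 = 3.868482e+11
Denominator = 2.09e-5 + 2.6e-18 * 7.7868e+13 = 2.233568e-04
Xe_eq = 3.868482e+11 / 2.233568e-04 = 1.7320e+15 /cm^3

1.7320e+15


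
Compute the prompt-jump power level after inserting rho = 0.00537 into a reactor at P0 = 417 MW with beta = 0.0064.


P1/P0 = beta / (beta - rho)
P1/P0 = 0.0064 / (0.0064 - 0.00537) = 6.213592
P1 = 417 * 6.213592 = 2591.1 MW

2591.1


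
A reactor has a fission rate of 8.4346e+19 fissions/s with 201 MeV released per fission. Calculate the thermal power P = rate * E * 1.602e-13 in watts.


P = fission_rate * E_MeV * 1.602e-13
P = 8.4346e+19 * 201 * 1.602e-13
P = 2.7160e+09 W

2.7160e+09


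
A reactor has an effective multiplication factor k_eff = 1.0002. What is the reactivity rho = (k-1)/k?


rho = (k_eff - 1) / k_eff
rho = (1.0002 - 1) / 1.0002
rho = 1.9996e-04

1.9996e-04


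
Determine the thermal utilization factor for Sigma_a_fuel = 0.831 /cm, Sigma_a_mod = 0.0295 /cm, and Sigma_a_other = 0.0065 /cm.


f = Sigma_a_fuel / (Sigma_a_fuel + Sigma_a_mod + Sigma_a_other)
f = 0.831 / (0.831 + 0.0295 + 0.0065)
f = 0.95848

0.95848


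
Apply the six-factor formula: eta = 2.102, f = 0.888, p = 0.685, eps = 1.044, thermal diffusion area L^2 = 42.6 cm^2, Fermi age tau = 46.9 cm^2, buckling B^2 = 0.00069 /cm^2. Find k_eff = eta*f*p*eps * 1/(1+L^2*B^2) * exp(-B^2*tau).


k_inf = eta*f*p*eps = 2.102*0.888*0.685*1.044 = 1.334863
P_TNL = 1/(1 + L^2*B^2) = 1/(1 + 42.6*0.00069) = 0.9714453
P_FNL = exp(-B^2*tau) = exp(-0.00069*46.9) = 0.9681570
k_eff = k_inf * P_TNL * P_FNL = 1.334863 * 0.9714453 * 0.9681570
k_eff = 1.2555

1.2555


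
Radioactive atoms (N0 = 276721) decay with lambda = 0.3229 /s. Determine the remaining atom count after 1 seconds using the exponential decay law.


N = N0 * exp(-lambda * t)
N = 276721 * exp(-0.3229 * 1)
N = 200359

200359


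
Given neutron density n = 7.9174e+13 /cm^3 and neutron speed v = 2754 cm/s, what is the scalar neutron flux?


phi = n * v
phi = 7.9174e+13 * 2754
phi = 2.1805e+17 /cm^2/s

2.1805e+17


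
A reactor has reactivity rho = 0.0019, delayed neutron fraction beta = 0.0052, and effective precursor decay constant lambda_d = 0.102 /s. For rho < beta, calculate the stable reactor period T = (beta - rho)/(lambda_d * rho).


T = (beta - rho) / (lambda_d * rho)
T = (0.0052 - 0.0019) / (0.102 * 0.0019)
T = 17.028 s

17.028


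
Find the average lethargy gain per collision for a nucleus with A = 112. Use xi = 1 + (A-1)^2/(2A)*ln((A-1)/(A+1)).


xi = 1 + (A-1)^2/(2A) * ln((A-1)/(A+1))
xi = 1 + (112-1)^2/(2*112) * ln((112-1)/(112 +1))
xi = 0.017751

0.017751


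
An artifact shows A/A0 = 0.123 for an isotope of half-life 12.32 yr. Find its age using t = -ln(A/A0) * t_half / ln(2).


lambda = ln(2) / t_half = ln(2) / 12.32 = 0.05626195 /yr
t = -ln(A/A0) / lambda
t = -ln(0.123) / 0.05626195
t = 37.247 yr

37.247


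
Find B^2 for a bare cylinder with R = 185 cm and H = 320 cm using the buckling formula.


B^2 = (2.405/R)^2 + (pi/H)^2
B^2 = (2.405/185)^2 + (pi/320)^2
B^2 = 2.6538e-04 /cm^2

2.6538e-04


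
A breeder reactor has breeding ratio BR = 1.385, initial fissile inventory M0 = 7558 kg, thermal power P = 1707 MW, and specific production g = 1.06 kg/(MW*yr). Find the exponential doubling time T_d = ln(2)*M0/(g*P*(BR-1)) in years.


Breeding gain G = BR - 1 = 1.385 - 1 = 0.385
Fissile production rate = g * P * G = 1.06 * 1707 * 0.385 = 696.6267 kg/yr
T_d = ln(2) * M0 / (g * P * G)
T_d = ln(2) * 7558 / 696.6267 = 7.5202 yr

7.5202


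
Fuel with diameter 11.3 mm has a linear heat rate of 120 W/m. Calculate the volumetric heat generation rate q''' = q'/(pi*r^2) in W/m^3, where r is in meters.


r = D / 2 / 1000 = 11.3 / 2 / 1000 = 0.00565 m
q''' = q' / (pi * r^2)
q''' = 120 / (pi * 0.00565^2)
q''' = 1.1966e+06 W/m^3

1.1966e+06


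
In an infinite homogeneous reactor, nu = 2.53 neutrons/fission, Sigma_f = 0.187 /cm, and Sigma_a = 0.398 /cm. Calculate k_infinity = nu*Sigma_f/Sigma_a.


k_inf = nu * Sigma_f / Sigma_a
k_inf = 2.53 * 0.187 / 0.398
k_inf = 1.1887

1.1887


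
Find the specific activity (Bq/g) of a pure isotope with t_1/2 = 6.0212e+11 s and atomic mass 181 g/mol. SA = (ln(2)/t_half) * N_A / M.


lambda = ln(2) / t_half = ln(2) / 6.0212e+11 = 1.151178e-12 /s
SA = lambda * N_A / M
SA = 1.151178e-12 * 6.022e23 / 181
SA = 3.8301e+09 Bq/g

3.8301e+09


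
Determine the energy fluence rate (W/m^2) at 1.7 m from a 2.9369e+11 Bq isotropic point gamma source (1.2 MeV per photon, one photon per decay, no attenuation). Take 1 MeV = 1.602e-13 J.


psi = A * E * 1.602e-13 / (4*pi*r^2)
psi = 2.9369e+11 * 1.2 * 1.602e-13 / (4*pi*1.7^2)
psi = 0.0015546 W/m^2

0.0015546


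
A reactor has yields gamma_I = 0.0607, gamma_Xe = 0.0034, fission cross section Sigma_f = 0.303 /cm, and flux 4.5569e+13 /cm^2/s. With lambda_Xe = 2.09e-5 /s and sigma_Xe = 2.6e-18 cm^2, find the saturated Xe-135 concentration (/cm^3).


Xe_eq = (gamma_I + gamma_Xe) * Sigma_f * phi / (lambda_Xe + sigma_Xe * phi)
Numerator = (0.0607 + 0.0034) * 0.303 * 4.5569e+13 = 8.850548e+11
Denominator = 2.09e-5 + 2.6e-18 * 4.5569e+13 = 1.393794e-04
Xe_eq = 8.850548e+11 / 1.393794e-04 = 6.3500e+15 /cm^3

6.3500e+15


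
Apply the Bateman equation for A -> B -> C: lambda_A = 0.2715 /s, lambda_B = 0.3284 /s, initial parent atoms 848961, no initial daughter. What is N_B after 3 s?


N_B(t) = lambda_A * N_A0 / (lambda_B - lambda_A) * [exp(-lambda_A*t) - exp(-lambda_B*t)]
exp(-0.2715*3) = 0.4428607; exp(-0.3284*3) = 0.3733645
N_B = 0.2715 * 848961 / (0.3284 - 0.2715) * (0.4428607 - 0.3733645)
N_B = 281518

281518


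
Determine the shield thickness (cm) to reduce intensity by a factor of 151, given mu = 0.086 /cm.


x = ln(factor) / mu
x = ln(151) / 0.086
x = 58.340 cm

58.340


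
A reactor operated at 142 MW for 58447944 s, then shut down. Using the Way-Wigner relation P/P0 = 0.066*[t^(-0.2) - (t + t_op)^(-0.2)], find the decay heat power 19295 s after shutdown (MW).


P/P0 = 0.066 * [t^(-0.2) - (t + t_op)^(-0.2)]
P/P0 = 0.066 * [19295^(-0.2) - (19295 + 58447944)^(-0.2)]
P/P0 = 0.066 * [0.1389668 - 0.02796517] = 0.007326108
P = 142 * 0.007326108 = 1.0403 MW

1.0403


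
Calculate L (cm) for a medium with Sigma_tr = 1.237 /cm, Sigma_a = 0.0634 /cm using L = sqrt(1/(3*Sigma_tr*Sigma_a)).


D = 1 / (3 * Sigma_tr) = 1 / (3 * 1.237) = 0.2694691 cm
L = sqrt(D / Sigma_a)
L = sqrt(0.2694691 / 0.0634)
L = 2.0616 cm

2.0616


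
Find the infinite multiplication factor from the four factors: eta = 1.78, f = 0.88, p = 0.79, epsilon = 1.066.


k_inf = eta * f * p * epsilon
k_inf = 1.78 * 0.88 * 0.79 * 1.066
k_inf = 1.3191

1.3191


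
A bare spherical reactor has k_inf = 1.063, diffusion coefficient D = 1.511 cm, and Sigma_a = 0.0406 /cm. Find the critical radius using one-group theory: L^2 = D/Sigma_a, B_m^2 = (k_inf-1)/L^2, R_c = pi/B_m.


L^2 = D / Sigma_a = 1.511 / 0.0406 = 37.21675 cm^2
B_m^2 = (k_inf - 1) / L^2 = (1.063 - 1) / 37.21675 = 0.001692786 /cm^2
For a bare sphere: B_g = pi/R, so R_c = pi / sqrt(B_m^2)
R_c = pi / sqrt(0.001692786) = 76.357 cm

76.357


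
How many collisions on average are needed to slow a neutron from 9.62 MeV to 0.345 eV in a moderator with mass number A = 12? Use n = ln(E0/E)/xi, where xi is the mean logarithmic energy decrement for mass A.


xi = 1 + (A-1)^2/(2A)*ln((A-1)/(A+1)) = 0.1577690 (for A = 12)
n = ln(E0/E) / xi
n = ln(9.62e6 / 0.345) / 0.1577690
n = ln(2.788406e+07) / 0.1577690 = 108.66

108.66


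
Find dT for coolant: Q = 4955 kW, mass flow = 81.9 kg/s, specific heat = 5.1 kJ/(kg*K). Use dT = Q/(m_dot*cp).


dT = Q / (m_dot * cp)
dT = 4955 / (81.9 * 5.1)
dT = 11.863 C

11.863


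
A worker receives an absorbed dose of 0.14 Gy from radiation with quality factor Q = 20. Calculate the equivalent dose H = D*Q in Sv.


H = D * Q
H = 0.14 * 20
H = 2.8000 Sv

2.8000


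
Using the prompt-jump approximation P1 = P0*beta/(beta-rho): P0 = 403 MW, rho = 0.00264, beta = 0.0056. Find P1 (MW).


P1/P0 = beta / (beta - rho)
P1/P0 = 0.0056 / (0.0056 - 0.00264) = 1.891892
P1 = 403 * 1.891892 = 762.43 MW

762.43


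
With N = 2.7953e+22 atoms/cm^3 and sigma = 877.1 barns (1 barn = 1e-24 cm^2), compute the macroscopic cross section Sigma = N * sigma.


Sigma = N * sigma_barns * 1e-24
Sigma = 2.7953e+22 * 877.1 * 1e-24
Sigma = 24.518 /cm

24.518


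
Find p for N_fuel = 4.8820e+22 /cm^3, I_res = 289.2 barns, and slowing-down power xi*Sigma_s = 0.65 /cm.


p = exp(-N * I * 1e-24 / (xi*Sigma_s))
p = exp(-4.8820e+22 * 289.2 * 1e-24 / 0.65)
p = 3.6866e-10

3.6866e-10


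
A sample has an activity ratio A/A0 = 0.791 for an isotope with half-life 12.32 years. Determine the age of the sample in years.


lambda = ln(2) / t_half = ln(2) / 12.32 = 0.05626195 /yr
t = -ln(A/A0) / lambda
t = -ln(0.791) / 0.05626195
t = 4.1672 yr

4.1672


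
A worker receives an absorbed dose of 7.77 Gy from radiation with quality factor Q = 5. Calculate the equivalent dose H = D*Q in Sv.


H = D * Q
H = 7.77 * 5
H = 38.850 Sv

38.850


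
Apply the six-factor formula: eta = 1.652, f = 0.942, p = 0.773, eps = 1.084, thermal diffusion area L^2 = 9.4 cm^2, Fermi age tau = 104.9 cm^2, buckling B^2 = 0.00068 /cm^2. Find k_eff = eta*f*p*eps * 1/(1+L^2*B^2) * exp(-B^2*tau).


k_inf = eta*f*p*eps = 1.652*0.942*0.773*1.084 = 1.303976
P_TNL = 1/(1 + L^2*B^2) = 1/(1 + 9.4*0.00068) = 0.9936486
P_FNL = exp(-B^2*tau) = exp(-0.00068*104.9) = 0.9311527
k_eff = k_inf * P_TNL * P_FNL = 1.303976 * 0.9936486 * 0.9311527
k_eff = 1.2065

1.2065


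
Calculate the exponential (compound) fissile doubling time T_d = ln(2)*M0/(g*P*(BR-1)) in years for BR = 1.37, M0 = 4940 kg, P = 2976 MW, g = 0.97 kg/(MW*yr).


Breeding gain G = BR - 1 = 1.37 - 1 = 0.37
Fissile production rate = g * P * G = 0.97 * 2976 * 0.37 = 1068.0864 kg/yr
T_d = ln(2) * M0 / (g * P * G)
T_d = ln(2) * 4940 / 1068.0864 = 3.2059 yr

3.2059


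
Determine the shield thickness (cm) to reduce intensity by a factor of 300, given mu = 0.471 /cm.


x = ln(factor) / mu
x = ln(300) / 0.471
x = 12.110 cm

12.110


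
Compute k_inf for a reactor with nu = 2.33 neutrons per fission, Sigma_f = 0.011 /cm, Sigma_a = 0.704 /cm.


k_inf = nu * Sigma_f / Sigma_a
k_inf = 2.33 * 0.011 / 0.704
k_inf = 0.036406

0.036406


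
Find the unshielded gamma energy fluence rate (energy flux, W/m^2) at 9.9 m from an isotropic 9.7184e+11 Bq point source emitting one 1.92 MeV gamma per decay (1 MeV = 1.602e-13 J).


psi = A * E * 1.602e-13 / (4*pi*r^2)
psi = 9.7184e+11 * 1.92 * 1.602e-13 / (4*pi*9.9^2)
psi = 2.4270e-04 W/m^2

2.4270e-04


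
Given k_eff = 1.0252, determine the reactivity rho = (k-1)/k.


rho = (k_eff - 1) / k_eff
rho = (1.0252 - 1) / 1.0252
rho = 0.024581

0.024581


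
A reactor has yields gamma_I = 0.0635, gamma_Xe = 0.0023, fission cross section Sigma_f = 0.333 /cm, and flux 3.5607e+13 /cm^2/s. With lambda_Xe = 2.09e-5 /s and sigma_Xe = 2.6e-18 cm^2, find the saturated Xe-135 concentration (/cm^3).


Xe_eq = (gamma_I + gamma_Xe) * Sigma_f * phi / (lambda_Xe + sigma_Xe * phi)
Numerator = (0.0635 + 0.0023) * 0.333 * 3.5607e+13 = 7.801992e+11
Denominator = 2.09e-5 + 2.6e-18 * 3.5607e+13 = 1.134782e-04
Xe_eq = 7.801992e+11 / 1.134782e-04 = 6.8753e+15 /cm^3

6.8753e+15


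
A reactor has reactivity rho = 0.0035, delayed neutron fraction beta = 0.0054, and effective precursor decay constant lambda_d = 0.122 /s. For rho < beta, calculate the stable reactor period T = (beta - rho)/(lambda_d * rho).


T = (beta - rho) / (lambda_d * rho)
T = (0.0054 - 0.0035) / (0.122 * 0.0035)
T = 4.4496 s

4.4496


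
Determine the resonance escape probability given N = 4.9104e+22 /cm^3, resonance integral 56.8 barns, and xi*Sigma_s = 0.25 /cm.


p = exp(-N * I * 1e-24 / (xi*Sigma_s))
p = exp(-4.9104e+22 * 56.8 * 1e-24 / 0.25)
p = 1.4283e-05

1.4283e-05


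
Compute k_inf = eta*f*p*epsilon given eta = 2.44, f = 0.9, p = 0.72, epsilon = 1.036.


k_inf = eta * f * p * epsilon
k_inf = 2.44 * 0.9 * 0.72 * 1.036
k_inf = 1.6380

1.6380


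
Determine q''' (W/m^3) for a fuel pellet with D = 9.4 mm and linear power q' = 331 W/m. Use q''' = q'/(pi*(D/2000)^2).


r = D / 2 / 1000 = 9.4 / 2 / 1000 = 0.0047 m
q''' = q' / (pi * r^2)
q''' = 331 / (pi * 0.0047^2)
q''' = 4.7696e+06 W/m^3

4.7696e+06


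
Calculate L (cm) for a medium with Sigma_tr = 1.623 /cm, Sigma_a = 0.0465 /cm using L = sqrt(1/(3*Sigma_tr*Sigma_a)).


D = 1 / (3 * Sigma_tr) = 1 / (3 * 1.623) = 0.2053810 cm
L = sqrt(D / Sigma_a)
L = sqrt(0.2053810 / 0.0465)
L = 2.1016 cm

2.1016


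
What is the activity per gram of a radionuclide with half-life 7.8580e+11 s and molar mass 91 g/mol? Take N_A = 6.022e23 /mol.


lambda = ln(2) / t_half = ln(2) / 7.8580e+11 = 8.820911e-13 /s
SA = lambda * N_A / M
SA = 8.820911e-13 * 6.022e23 / 91
SA = 5.8373e+09 Bq/g

5.8373e+09


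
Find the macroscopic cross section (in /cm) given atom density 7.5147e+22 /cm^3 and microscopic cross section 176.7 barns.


Sigma = N * sigma_barns * 1e-24
Sigma = 7.5147e+22 * 176.7 * 1e-24
Sigma = 13.278 /cm

13.278


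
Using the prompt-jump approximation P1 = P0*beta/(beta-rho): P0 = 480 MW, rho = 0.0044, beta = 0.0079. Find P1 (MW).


P1/P0 = beta / (beta - rho)
P1/P0 = 0.0079 / (0.0079 - 0.0044) = 2.257143
P1 = 480 * 2.257143 = 1083.4 MW

1083.4


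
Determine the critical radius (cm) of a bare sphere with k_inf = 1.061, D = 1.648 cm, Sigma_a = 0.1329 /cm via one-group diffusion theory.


L^2 = D / Sigma_a = 1.648 / 0.1329 = 12.40030 cm^2
B_m^2 = (k_inf - 1) / L^2 = (1.061 - 1) / 12.40030 = 0.004919236 /cm^2
For a bare sphere: B_g = pi/R, so R_c = pi / sqrt(B_m^2)
R_c = pi / sqrt(0.004919236) = 44.792 cm

44.792


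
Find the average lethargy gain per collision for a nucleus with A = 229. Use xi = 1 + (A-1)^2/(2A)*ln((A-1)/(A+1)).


xi = 1 + (A-1)^2/(2A) * ln((A-1)/(A+1))
xi = 1 + (229-1)^2/(2*229) * ln((229-1)/(229 +1))
xi = 0.0087083

0.0087083


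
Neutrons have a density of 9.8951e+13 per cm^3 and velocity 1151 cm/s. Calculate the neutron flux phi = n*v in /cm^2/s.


phi = n * v
phi = 9.8951e+13 * 1151
phi = 1.1389e+17 /cm^2/s

1.1389e+17


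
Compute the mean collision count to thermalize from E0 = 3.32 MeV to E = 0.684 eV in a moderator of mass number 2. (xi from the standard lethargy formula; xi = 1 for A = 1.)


xi = 1 + (A-1)^2/(2A)*ln((A-1)/(A+1)) = 0.7253469 (for A = 2)
n = ln(E0/E) / xi
n = ln(3.32e6 / 0.684) / 0.7253469
n = ln(4.853801e+06) / 0.7253469 = 21.225

21.225


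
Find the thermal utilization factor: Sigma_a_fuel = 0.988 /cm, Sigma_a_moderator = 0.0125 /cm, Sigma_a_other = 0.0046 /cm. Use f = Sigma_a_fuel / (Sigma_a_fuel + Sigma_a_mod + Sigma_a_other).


f = Sigma_a_fuel / (Sigma_a_fuel + Sigma_a_mod + Sigma_a_other)
f = 0.988 / (0.988 + 0.0125 + 0.0046)
f = 0.98299

0.98299


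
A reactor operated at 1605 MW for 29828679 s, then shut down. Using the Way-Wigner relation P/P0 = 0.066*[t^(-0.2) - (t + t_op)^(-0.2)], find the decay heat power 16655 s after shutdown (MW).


P/P0 = 0.066 * [t^(-0.2) - (t + t_op)^(-0.2)]
P/P0 = 0.066 * [16655^(-0.2) - (16655 + 29828679)^(-0.2)]
P/P0 = 0.066 * [0.1431170 - 0.03199077] = 0.007334331
P = 1605 * 0.007334331 = 11.772 MW

11.772


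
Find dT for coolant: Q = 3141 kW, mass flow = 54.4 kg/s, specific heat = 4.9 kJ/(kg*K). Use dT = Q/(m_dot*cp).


dT = Q / (m_dot * cp)
dT = 3141 / (54.4 * 4.9)
dT = 11.783 C

11.783


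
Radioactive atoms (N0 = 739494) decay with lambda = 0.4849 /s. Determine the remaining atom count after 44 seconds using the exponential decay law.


N = N0 * exp(-lambda * t)
N = 739494 * exp(-0.4849 * 44)
N = 4.0087e-04

4.0087e-04


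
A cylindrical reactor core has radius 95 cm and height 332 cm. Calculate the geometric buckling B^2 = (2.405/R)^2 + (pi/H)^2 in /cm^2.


B^2 = (2.405/R)^2 + (pi/H)^2
B^2 = (2.405/95)^2 + (pi/332)^2
B^2 = 7.3043e-04 /cm^2

7.3043e-04


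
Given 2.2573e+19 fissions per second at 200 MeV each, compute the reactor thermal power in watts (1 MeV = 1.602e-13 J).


P = fission_rate * E_MeV * 1.602e-13
P = 2.2573e+19 * 200 * 1.602e-13
P = 7.2324e+08 W

7.2324e+08


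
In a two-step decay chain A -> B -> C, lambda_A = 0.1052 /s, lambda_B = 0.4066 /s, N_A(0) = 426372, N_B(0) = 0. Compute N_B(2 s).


N_B(t) = lambda_A * N_A0 / (lambda_B - lambda_A) * [exp(-lambda_A*t) - exp(-lambda_B*t)]
exp(-0.1052*2) = 0.8102601; exp(-0.4066*2) = 0.4434368
N_B = 0.1052 * 426372 / (0.4066 - 0.1052) * (0.8102601 - 0.4434368)
N_B = 54591

54591


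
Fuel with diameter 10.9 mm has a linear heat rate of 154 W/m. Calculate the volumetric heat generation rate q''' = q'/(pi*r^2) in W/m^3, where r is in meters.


r = D / 2 / 1000 = 10.9 / 2 / 1000 = 0.00545 m
q''' = q' / (pi * r^2)
q''' = 154 / (pi * 0.00545^2)
q''' = 1.6504e+06 W/m^3

1.6504e+06


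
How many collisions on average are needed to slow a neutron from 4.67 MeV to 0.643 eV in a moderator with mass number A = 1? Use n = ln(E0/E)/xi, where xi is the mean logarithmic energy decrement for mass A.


xi = 1 + (A-1)^2/(2A)*ln((A-1)/(A+1)) = 1 (for A = 1)
n = ln(E0/E) / xi
n = ln(4.67e6 / 0.643) / 1
n = ln(7.262830e+06) / 1 = 15.798

15.798


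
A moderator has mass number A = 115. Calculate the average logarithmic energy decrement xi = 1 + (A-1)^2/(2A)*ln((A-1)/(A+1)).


xi = 1 + (A-1)^2/(2A) * ln((A-1)/(A+1))
xi = 1 + (115-1)^2/(2*115) * ln((115-1)/(115 +1))
xi = 0.017291

0.017291


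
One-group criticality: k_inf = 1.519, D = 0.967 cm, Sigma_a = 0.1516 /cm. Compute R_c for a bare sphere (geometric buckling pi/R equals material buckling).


L^2 = D / Sigma_a = 0.967 / 0.1516 = 6.378628 cm^2
B_m^2 = (k_inf - 1) / L^2 = (1.519 - 1) / 6.378628 = 0.08136546 /cm^2
For a bare sphere: B_g = pi/R, so R_c = pi / sqrt(B_m^2)
R_c = pi / sqrt(0.08136546) = 11.014 cm

11.014


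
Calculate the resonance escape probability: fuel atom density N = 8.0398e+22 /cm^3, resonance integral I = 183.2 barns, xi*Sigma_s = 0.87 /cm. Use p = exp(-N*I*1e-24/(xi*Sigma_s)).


p = exp(-N * I * 1e-24 / (xi*Sigma_s))
p = exp(-8.0398e+22 * 183.2 * 1e-24 / 0.87)
p = 4.4411e-08

4.4411e-08


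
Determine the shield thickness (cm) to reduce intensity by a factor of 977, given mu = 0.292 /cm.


x = ln(factor) / mu
x = ln(977) / 0.292
x = 23.577 cm

23.577


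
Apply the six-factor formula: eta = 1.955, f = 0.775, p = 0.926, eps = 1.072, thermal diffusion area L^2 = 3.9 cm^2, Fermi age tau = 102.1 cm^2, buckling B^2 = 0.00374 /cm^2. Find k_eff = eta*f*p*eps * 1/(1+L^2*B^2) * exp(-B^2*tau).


k_inf = eta*f*p*eps = 1.955*0.775*0.926*1.072 = 1.504022
P_TNL = 1/(1 + L^2*B^2) = 1/(1 + 3.9*0.00374) = 0.9856237
P_FNL = exp(-B^2*tau) = exp(-0.00374*102.1) = 0.6825947
k_eff = k_inf * P_TNL * P_FNL = 1.504022 * 0.9856237 * 0.6825947
k_eff = 1.0119

1.0119


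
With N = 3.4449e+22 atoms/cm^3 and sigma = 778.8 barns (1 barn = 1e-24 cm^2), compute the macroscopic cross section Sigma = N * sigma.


Sigma = N * sigma_barns * 1e-24
Sigma = 3.4449e+22 * 778.8 * 1e-24
Sigma = 26.829 /cm

26.829


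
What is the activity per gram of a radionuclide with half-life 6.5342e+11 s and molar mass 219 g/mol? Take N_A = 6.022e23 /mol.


lambda = ln(2) / t_half = ln(2) / 6.5342e+11 = 1.060799e-12 /s
SA = lambda * N_A / M
SA = 1.060799e-12 * 6.022e23 / 219
SA = 2.9170e+09 Bq/g

2.9170e+09


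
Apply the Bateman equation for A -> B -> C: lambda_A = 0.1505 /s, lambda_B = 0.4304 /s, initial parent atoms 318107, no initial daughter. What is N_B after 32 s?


N_B(t) = lambda_A * N_A0 / (lambda_B - lambda_A) * [exp(-lambda_A*t) - exp(-lambda_B*t)]
exp(-0.1505*32) = 0.008099119; exp(-0.4304*32) = 1.043636e-06
N_B = 0.1505 * 318107 / (0.4304 - 0.1505) * (0.008099119 - 1.043636e-06)
N_B = 1385.1

1385.1


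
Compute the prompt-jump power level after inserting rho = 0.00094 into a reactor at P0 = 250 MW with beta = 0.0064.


P1/P0 = beta / (beta - rho)
P1/P0 = 0.0064 / (0.0064 - 0.00094) = 1.172161
P1 = 250 * 1.172161 = 293.04 MW

293.04


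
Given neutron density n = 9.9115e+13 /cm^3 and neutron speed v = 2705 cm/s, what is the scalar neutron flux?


phi = n * v
phi = 9.9115e+13 * 2705
phi = 2.6811e+17 /cm^2/s

2.6811e+17


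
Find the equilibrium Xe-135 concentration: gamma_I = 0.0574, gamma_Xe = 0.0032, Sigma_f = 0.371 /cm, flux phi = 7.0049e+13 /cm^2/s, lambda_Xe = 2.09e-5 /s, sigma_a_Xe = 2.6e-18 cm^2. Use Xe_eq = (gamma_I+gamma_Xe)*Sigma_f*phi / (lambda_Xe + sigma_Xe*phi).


Xe_eq = (gamma_I + gamma_Xe) * Sigma_f * phi / (lambda_Xe + sigma_Xe * phi)
Numerator = (0.0574 + 0.0032) * 0.371 * 7.0049e+13 = 1.574884e+12
Denominator = 2.09e-5 + 2.6e-18 * 7.0049e+13 = 2.030274e-04
Xe_eq = 1.574884e+12 / 2.030274e-04 = 7.7570e+15 /cm^3

7.7570e+15


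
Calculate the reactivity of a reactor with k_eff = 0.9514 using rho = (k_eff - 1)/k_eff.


rho = (k_eff - 1) / k_eff
rho = (0.9514 - 1) / 0.9514
rho = -0.051083

-0.051083


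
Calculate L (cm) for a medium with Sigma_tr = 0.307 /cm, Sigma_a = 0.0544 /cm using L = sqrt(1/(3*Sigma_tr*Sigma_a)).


D = 1 / (3 * Sigma_tr) = 1 / (3 * 0.307) = 1.085776 cm
L = sqrt(D / Sigma_a)
L = sqrt(1.085776 / 0.0544)
L = 4.4676 cm

4.4676


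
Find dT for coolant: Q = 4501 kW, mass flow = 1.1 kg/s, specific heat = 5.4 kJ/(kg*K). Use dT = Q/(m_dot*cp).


dT = Q / (m_dot * cp)
dT = 4501 / (1.1 * 5.4)
dT = 757.74 C

757.74


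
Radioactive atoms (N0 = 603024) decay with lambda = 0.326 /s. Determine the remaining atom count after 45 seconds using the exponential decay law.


N = N0 * exp(-lambda * t)
N = 603024 * exp(-0.326 * 45)
N = 0.25659

0.25659


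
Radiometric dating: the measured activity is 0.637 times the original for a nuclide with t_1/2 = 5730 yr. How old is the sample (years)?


lambda = ln(2) / t_half = ln(2) / 5730 = 1.209681e-04 /yr
t = -ln(A/A0) / lambda
t = -ln(0.637) / 1.209681e-04
t = 3728.1 yr

3728.1


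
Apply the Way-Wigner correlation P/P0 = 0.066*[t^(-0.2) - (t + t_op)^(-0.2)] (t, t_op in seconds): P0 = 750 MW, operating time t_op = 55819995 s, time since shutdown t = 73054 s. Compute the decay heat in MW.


P/P0 = 0.066 * [t^(-0.2) - (t + t_op)^(-0.2)]
P/P0 = 0.066 * [73054^(-0.2) - (73054 + 55819995)^(-0.2)]
P/P0 = 0.066 * [0.1064808 - 0.02821814] = 0.005165336
P = 750 * 0.005165336 = 3.8740 MW

3.8740


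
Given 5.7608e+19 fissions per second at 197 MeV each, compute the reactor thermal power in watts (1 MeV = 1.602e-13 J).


P = fission_rate * E_MeV * 1.602e-13
P = 5.7608e+19 * 197 * 1.602e-13
P = 1.8181e+09 W

1.8181e+09


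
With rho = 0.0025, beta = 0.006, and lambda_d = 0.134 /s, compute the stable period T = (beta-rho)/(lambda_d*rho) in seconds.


T = (beta - rho) / (lambda_d * rho)
T = (0.006 - 0.0025) / (0.134 * 0.0025)
T = 10.448 s

10.448


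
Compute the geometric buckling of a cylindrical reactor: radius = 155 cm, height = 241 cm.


B^2 = (2.405/R)^2 + (pi/H)^2
B^2 = (2.405/155)^2 + (pi/241)^2
B^2 = 4.1068e-04 /cm^2

4.1068e-04


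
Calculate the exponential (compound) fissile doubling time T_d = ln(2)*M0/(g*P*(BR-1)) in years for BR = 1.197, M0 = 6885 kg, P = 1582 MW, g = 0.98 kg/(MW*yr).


Breeding gain G = BR - 1 = 1.197 - 1 = 0.197
Fissile production rate = g * P * G = 0.98 * 1582 * 0.197 = 305.42092 kg/yr
T_d = ln(2) * M0 / (g * P * G)
T_d = ln(2) * 6885 / 305.42092 = 15.625 yr

15.625


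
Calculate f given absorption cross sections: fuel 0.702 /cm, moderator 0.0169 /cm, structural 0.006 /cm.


f = Sigma_a_fuel / (Sigma_a_fuel + Sigma_a_mod + Sigma_a_other)
f = 0.702 / (0.702 + 0.0169 + 0.006)
f = 0.96841

0.96841


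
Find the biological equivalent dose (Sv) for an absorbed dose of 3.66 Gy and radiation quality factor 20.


H = D * Q
H = 3.66 * 20
H = 73.200 Sv

73.200


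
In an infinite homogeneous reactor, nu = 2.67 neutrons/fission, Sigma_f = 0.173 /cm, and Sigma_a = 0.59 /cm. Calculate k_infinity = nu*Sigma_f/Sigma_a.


k_inf = nu * Sigma_f / Sigma_a
k_inf = 2.67 * 0.173 / 0.59
k_inf = 0.78290

0.78290


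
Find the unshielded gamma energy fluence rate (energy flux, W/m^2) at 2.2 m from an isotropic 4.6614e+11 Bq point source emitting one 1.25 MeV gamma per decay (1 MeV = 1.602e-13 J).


psi = A * E * 1.602e-13 / (4*pi*r^2)
psi = 4.6614e+11 * 1.25 * 1.602e-13 / (4*pi*2.2^2)
psi = 0.0015347 W/m^2

0.0015347


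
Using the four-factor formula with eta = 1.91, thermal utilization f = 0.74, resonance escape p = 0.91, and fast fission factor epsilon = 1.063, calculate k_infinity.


k_inf = eta * f * p * epsilon
k_inf = 1.91 * 0.74 * 0.91 * 1.063
k_inf = 1.3672

1.3672


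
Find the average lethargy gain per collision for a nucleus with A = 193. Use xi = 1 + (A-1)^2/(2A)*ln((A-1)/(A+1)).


xi = 1 + (A-1)^2/(2A) * ln((A-1)/(A+1))
xi = 1 + (193-1)^2/(2*193) * ln((193-1)/(193 +1))
xi = 0.010327

0.010327


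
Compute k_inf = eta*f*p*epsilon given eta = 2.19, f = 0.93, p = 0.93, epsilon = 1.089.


k_inf = eta * f * p * epsilon
k_inf = 2.19 * 0.93 * 0.93 * 1.089
k_inf = 2.0627

2.0627


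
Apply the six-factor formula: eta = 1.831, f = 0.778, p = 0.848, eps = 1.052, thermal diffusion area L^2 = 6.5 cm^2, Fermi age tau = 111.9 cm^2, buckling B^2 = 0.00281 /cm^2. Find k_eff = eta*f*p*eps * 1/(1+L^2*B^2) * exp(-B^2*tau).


k_inf = eta*f*p*eps = 1.831*0.778*0.848*1.052 = 1.270807
P_TNL = 1/(1 + L^2*B^2) = 1/(1 + 6.5*0.00281) = 0.9820626
P_FNL = exp(-B^2*tau) = exp(-0.00281*111.9) = 0.7301984
k_eff = k_inf * P_TNL * P_FNL = 1.270807 * 0.9820626 * 0.7301984
k_eff = 0.91130

0.91130


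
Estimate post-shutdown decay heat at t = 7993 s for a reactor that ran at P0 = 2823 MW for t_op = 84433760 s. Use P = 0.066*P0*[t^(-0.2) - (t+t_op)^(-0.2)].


P/P0 = 0.066 * [t^(-0.2) - (t + t_op)^(-0.2)]
P/P0 = 0.066 * [7993^(-0.2) - (7993 + 84433760)^(-0.2)]
P/P0 = 0.066 * [0.1657517 - 0.02598296] = 0.009224737
P = 2823 * 0.009224737 = 26.041 MW

26.041


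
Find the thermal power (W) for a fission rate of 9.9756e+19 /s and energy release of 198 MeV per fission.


P = fission_rate * E_MeV * 1.602e-13
P = 9.9756e+19 * 198 * 1.602e-13
P = 3.1642e+09 W

3.1642e+09


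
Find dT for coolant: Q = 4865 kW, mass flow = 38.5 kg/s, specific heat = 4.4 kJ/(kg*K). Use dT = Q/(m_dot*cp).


dT = Q / (m_dot * cp)
dT = 4865 / (38.5 * 4.4)
dT = 28.719 C

28.719


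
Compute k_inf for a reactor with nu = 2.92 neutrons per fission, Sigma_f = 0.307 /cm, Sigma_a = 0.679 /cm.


k_inf = nu * Sigma_f / Sigma_a
k_inf = 2.92 * 0.307 / 0.679
k_inf = 1.3202

1.3202


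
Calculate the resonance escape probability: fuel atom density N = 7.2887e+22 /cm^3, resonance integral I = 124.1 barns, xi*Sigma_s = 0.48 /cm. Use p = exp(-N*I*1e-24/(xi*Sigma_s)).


p = exp(-N * I * 1e-24 / (xi*Sigma_s))
p = exp(-7.2887e+22 * 124.1 * 1e-24 / 0.48)
p = 6.5466e-09

6.5466e-09


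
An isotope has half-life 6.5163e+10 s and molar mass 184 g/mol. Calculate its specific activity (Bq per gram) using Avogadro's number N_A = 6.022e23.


lambda = ln(2) / t_half = ln(2) / 6.5163e+10 = 1.063713e-11 /s
SA = lambda * N_A / M
SA = 1.063713e-11 * 6.022e23 / 184
SA = 3.4813e+10 Bq/g

3.4813e+10


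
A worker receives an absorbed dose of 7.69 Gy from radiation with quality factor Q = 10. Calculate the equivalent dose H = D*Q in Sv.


H = D * Q
H = 7.69 * 10
H = 76.900 Sv

76.900


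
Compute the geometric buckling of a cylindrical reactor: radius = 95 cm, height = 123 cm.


B^2 = (2.405/R)^2 + (pi/H)^2
B^2 = (2.405/95)^2 + (pi/123)^2
B^2 = 0.0012933 /cm^2

0.0012933


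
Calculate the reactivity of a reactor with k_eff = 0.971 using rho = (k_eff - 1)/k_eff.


rho = (k_eff - 1) / k_eff
rho = (0.971 - 1) / 0.971
rho = -0.029866

-0.029866


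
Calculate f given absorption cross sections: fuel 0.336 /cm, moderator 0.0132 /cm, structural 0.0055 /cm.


f = Sigma_a_fuel / (Sigma_a_fuel + Sigma_a_mod + Sigma_a_other)
f = 0.336 / (0.336 + 0.0132 + 0.0055)
f = 0.94728

0.94728


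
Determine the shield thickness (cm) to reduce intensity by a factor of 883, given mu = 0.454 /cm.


x = ln(factor) / mu
x = ln(883) / 0.454
x = 14.941 cm

14.941


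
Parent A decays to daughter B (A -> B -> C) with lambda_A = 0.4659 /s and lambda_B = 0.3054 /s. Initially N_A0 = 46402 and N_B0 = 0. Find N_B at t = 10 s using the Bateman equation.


N_B(t) = lambda_A * N_A0 / (lambda_B - lambda_A) * [exp(-lambda_A*t) - exp(-lambda_B*t)]
exp(-0.4659*10) = 0.009475934; exp(-0.3054*10) = 0.04716987
N_B = 0.4659 * 46402 / (0.3054 - 0.4659) * (0.009475934 - 0.04716987)
N_B = 5077.2

5077.2


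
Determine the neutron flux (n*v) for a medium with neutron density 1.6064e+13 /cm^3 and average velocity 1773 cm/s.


phi = n * v
phi = 1.6064e+13 * 1773
phi = 2.8481e+16 /cm^2/s

2.8481e+16


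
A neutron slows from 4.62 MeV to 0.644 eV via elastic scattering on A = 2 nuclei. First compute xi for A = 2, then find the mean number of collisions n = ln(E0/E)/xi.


xi = 1 + (A-1)^2/(2A)*ln((A-1)/(A+1)) = 0.7253469 (for A = 2)
n = ln(E0/E) / xi
n = ln(4.62e6 / 0.644) / 0.7253469
n = ln(7.173913e+06) / 0.7253469 = 21.763

21.763


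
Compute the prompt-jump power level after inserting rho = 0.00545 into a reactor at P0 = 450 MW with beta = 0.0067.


P1/P0 = beta / (beta - rho)
P1/P0 = 0.0067 / (0.0067 - 0.00545) = 5.360000
P1 = 450 * 5.360000 = 2412.0 MW

2412.0


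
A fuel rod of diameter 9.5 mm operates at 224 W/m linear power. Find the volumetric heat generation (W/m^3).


r = D / 2 / 1000 = 9.5 / 2 / 1000 = 0.00475 m
q''' = q' / (pi * r^2)
q''' = 224 / (pi * 0.00475^2)
q''' = 3.1602e+06 W/m^3

3.1602e+06


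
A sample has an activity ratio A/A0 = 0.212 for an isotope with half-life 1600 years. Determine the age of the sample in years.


lambda = ln(2) / t_half = ln(2) / 1600 = 4.332170e-04 /yr
t = -ln(A/A0) / lambda
t = -ln(0.212) / 4.332170e-04
t = 3580.6 yr

3580.6


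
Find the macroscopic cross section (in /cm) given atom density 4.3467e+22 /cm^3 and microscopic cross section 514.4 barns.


Sigma = N * sigma_barns * 1e-24
Sigma = 4.3467e+22 * 514.4 * 1e-24
Sigma = 22.359 /cm

22.359


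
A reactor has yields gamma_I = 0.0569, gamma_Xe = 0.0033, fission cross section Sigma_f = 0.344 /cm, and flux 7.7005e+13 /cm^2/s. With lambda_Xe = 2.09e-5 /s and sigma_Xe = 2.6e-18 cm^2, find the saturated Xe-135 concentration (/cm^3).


Xe_eq = (gamma_I + gamma_Xe) * Sigma_f * phi / (lambda_Xe + sigma_Xe * phi)
Numerator = (0.0569 + 0.0033) * 0.344 * 7.7005e+13 = 1.594681e+12
Denominator = 2.09e-5 + 2.6e-18 * 7.7005e+13 = 2.211130e-04
Xe_eq = 1.594681e+12 / 2.211130e-04 = 7.2121e+15 /cm^3

7.2121e+15


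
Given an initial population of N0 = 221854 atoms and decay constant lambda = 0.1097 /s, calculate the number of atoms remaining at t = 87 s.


N = N0 * exp(-lambda * t)
N = 221854 * exp(-0.1097 * 87)
N = 15.893

15.893


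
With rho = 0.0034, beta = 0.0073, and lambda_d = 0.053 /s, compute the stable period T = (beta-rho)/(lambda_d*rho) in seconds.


T = (beta - rho) / (lambda_d * rho)
T = (0.0073 - 0.0034) / (0.053 * 0.0034)
T = 21.643 s

21.643


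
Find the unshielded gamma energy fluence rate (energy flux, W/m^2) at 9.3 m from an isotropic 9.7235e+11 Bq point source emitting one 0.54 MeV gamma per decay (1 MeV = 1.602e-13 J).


psi = A * E * 1.602e-13 / (4*pi*r^2)
psi = 9.7235e+11 * 0.54 * 1.602e-13 / (4*pi*9.3^2)
psi = 7.7393e-05 W/m^2

7.7393e-05


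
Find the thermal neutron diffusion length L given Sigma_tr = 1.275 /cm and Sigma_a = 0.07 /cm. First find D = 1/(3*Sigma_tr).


D = 1 / (3 * Sigma_tr) = 1 / (3 * 1.275) = 0.2614379 cm
L = sqrt(D / Sigma_a)
L = sqrt(0.2614379 / 0.07)
L = 1.9326 cm

1.9326


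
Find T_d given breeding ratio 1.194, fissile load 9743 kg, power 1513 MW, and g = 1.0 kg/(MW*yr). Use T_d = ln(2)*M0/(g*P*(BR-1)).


Breeding gain G = BR - 1 = 1.194 - 1 = 0.194
Fissile production rate = g * P * G = 1.0 * 1513 * 0.194 = 293.522 kg/yr
T_d = ln(2) * M0 / (g * P * G)
T_d = ln(2) * 9743 / 293.522 = 23.008 yr

23.008
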